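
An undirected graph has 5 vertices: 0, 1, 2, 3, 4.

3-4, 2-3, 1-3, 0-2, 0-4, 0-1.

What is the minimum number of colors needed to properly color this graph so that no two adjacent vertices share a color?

2

0 and 4 are adjacent, so at least 2 colors are needed.
2 colors suffice: color red → {0, 3}; color blue → {1, 2, 4}. Every edge joins two different colors.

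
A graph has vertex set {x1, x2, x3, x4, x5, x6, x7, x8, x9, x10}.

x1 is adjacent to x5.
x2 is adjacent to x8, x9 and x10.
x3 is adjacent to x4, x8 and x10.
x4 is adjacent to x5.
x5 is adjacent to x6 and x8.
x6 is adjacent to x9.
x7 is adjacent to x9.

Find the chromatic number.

The cycle x2-x8-x5-x6-x9-x2 has odd length 5, so it cannot be 2-colored; at least 3 colors are needed.
3 colors suffice: color 1 → {x2, x3, x5, x7}; color 2 → {x1, x4, x8, x9, x10}; color 3 → {x6}. Each edge has distinct colors on its endpoints.

3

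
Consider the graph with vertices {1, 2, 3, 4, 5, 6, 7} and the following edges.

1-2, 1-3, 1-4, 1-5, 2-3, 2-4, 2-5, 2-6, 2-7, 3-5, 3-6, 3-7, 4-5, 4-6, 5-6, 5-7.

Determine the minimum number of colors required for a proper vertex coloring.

2, 3, 5, 6 are pairwise adjacent (a clique of size 4), so at least 4 colors are needed.
A valid assignment using 4 colors: 1=yellow, 2=blue, 3=green, 4=green, 5=red, 6=yellow, 7=yellow. No two adjacent vertices share a color.

4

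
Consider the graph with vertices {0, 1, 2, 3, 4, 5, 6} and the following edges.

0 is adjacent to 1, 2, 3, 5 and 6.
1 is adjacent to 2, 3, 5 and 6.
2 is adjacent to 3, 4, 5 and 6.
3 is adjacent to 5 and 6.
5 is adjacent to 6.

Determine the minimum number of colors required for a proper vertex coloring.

6

0, 1, 2, 3, 5, 6 form a clique, so at least 6 colors are needed.
6 colors suffice: color red → {2}; color blue → {4, 5}; color green → {1}; color yellow → {0}; color purple → {6}; color orange → {3}. No two adjacent vertices share a color.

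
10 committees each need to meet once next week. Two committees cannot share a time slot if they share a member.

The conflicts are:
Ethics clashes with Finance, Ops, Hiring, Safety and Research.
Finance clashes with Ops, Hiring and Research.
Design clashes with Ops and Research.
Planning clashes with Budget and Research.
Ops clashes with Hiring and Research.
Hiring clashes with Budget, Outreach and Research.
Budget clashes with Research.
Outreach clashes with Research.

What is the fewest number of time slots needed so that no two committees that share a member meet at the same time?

Ethics, Finance, Ops, Hiring, Research all conflict with each other, so at least 5 time slots are needed.
5 time slots suffice: Ethics=3, Finance=5, Design=2, Planning=2, Ops=4, Hiring=2, Budget=3, Safety=1, Outreach=3, Research=1. No two conflicting committees share a time slot.

5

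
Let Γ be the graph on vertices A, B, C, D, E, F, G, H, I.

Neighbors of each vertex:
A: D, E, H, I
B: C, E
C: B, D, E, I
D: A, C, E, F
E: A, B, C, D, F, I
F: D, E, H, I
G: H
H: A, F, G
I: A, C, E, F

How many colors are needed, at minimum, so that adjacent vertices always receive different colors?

3

E, F, I form a triangle, so at least 3 colors are needed.
One proper 3-coloring: A=2, B=3, C=2, D=3, E=1, F=2, G=2, H=1, I=3. Every edge joins two different colors.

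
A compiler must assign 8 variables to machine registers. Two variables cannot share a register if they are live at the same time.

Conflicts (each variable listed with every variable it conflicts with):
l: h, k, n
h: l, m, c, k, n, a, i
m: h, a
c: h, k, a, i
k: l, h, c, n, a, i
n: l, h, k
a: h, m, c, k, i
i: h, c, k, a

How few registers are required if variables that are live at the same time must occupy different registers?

5

h, c, k, a, i all conflict with each other, so at least 5 registers are needed.
5 registers suffice: l=4, h=1, m=2, c=5, k=2, n=3, a=3, i=4. No two conflicting variables share a register.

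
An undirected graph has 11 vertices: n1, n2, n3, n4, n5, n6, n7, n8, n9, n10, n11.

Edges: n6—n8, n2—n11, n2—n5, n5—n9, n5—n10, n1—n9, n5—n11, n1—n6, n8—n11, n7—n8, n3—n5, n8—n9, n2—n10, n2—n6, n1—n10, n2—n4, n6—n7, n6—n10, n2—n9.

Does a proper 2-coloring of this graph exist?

No

n2, n5, n9 are pairwise adjacent, so at least 3 colors are needed.
So 2 colors are not enough.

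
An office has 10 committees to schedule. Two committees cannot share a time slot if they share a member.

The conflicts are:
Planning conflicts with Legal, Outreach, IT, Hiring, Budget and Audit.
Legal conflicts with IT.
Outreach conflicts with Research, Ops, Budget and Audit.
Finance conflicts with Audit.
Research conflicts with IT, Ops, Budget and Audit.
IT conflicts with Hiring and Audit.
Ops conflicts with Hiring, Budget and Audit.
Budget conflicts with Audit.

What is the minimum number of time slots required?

5

Outreach, Research, Ops, Budget, Audit all conflict with each other, so at least 5 time slots are needed.
A valid assignment using 5 time slots: Planning=2, Legal=1, Outreach=4, Finance=2, Research=3, IT=4, Ops=2, Hiring=1, Budget=5, Audit=1. Each listed conflict is separated.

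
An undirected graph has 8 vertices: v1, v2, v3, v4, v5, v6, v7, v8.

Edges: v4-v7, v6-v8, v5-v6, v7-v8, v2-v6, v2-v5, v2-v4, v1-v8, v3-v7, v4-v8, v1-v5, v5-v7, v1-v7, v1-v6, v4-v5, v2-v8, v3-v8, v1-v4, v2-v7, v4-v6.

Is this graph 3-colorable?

v2, v4, v6, v8 form a clique, so at least 4 colors are needed.
So 3 colors are not enough.

No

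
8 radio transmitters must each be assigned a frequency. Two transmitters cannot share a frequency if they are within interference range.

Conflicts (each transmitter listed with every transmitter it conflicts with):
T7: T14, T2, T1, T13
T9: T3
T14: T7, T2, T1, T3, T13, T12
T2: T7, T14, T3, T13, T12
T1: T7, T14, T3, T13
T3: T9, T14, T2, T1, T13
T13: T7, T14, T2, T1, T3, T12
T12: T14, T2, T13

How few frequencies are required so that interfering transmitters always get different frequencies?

4

T7, T14, T2, T13 pairwise conflict, so at least 4 frequencies are needed.
Using 4 frequencies: T7=4, T9=1, T14=1, T2=3, T1=3, T3=4, T13=2, T12=4. Each listed conflict is separated.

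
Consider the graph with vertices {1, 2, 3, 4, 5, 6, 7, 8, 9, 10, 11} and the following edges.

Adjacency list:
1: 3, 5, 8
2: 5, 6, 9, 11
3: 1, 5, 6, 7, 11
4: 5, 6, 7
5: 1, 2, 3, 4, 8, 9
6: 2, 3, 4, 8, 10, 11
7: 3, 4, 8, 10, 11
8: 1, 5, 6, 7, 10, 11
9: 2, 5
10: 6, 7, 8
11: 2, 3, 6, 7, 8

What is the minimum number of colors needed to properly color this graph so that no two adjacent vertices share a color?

6, 8, 11 form a triangle, so at least 3 colors are needed.
3 colors suffice: color a → {5, 6, 7}; color b → {2, 3, 4, 8}; color c → {1, 9, 10, 11}. No two adjacent vertices share a color.

3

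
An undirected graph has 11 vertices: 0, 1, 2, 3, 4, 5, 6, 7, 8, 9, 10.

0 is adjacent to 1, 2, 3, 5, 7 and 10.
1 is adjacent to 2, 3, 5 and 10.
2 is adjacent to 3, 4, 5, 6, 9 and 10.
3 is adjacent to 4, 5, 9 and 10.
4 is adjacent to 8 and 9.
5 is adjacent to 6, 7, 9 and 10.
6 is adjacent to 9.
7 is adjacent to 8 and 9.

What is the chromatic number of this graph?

6

0, 1, 2, 3, 5, 10 are mutually adjacent (a clique of size 6), so at least 6 colors are needed.
6 colors suffice: color red → {4, 5}; color blue → {2, 7}; color green → {3, 6, 8}; color yellow → {0, 9}; color purple → {1}; color orange → {10}. No two adjacent vertices share a color.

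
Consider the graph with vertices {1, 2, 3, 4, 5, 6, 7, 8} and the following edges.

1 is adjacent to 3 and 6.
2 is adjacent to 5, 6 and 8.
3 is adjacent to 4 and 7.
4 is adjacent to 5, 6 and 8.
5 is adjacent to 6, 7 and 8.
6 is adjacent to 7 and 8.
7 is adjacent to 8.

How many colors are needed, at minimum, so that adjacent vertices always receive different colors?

4, 5, 6, 8 are pairwise adjacent (a clique of size 4), so at least 4 colors are needed.
One proper 4-coloring: 1=blue, 2=yellow, 3=red, 4=yellow, 5=blue, 6=red, 7=yellow, 8=green. No two adjacent vertices share a color.

4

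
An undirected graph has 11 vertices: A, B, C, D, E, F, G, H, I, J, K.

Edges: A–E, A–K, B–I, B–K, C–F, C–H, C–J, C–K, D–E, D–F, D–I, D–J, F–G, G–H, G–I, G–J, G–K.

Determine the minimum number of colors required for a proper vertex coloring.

2

G and H are adjacent, so at least 2 colors are needed.
A valid assignment using 2 colors: A=red, B=red, C=red, D=red, E=blue, F=blue, G=red, H=blue, I=blue, J=blue, K=blue. Every edge joins two different colors.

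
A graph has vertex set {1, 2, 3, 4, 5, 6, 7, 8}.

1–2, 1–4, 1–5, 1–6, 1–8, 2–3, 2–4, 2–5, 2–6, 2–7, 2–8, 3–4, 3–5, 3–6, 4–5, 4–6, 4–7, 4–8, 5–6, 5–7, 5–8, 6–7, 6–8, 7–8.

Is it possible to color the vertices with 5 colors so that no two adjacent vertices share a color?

No

1, 2, 4, 5, 6, 8 are mutually adjacent (a clique of size 6), so at least 6 colors are needed.
So 5 colors are not enough.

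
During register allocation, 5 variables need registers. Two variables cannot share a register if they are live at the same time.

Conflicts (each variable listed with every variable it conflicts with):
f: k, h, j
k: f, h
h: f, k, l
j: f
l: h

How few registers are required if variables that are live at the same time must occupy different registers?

f, k, h all conflict with each other, so at least 3 registers are needed.
3 registers suffice: f=1, k=3, h=2, j=2, l=1. Each listed conflict is separated.

3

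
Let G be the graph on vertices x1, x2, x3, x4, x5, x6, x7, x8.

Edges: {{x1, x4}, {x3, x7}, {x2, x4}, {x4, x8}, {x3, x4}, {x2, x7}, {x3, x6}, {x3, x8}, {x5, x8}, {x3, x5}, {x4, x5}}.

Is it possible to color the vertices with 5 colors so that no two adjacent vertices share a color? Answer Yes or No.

The chromatic number is 4. x3, x4, x5, x8 are pairwise adjacent (a clique of size 4), so at least 4 colors are needed.
4 colors suffice: color 1 → {x1, x2, x3}; color 2 → {x4, x6, x7}; color 3 → {x5}; color 4 → {x8}.
Since 5 ≥ 4, a proper 5-coloring certainly exists.

Yes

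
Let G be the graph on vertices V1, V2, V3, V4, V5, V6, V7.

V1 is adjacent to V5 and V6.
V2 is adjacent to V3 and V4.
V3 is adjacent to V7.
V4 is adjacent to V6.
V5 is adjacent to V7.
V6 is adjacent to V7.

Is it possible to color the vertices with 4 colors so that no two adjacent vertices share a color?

The chromatic number is 3. The cycle V6-V7-V3-V2-V4-V6 has odd length 5, so it cannot be 2-colored; at least 3 colors are needed.
3 colors suffice: color 1 → {V3, V5, V6}; color 2 → {V1, V2, V7}; color 3 → {V4}.
Since 4 ≥ 3, a proper 4-coloring certainly exists.

Yes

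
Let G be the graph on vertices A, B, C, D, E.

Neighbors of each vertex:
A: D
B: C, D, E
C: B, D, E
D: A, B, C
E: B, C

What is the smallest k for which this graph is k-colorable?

B, C, E form a triangle, so at least 3 colors are needed.
3 colors suffice: color 1 → {A, B}; color 2 → {D, E}; color 3 → {C}. Each edge has distinct colors on its endpoints.

3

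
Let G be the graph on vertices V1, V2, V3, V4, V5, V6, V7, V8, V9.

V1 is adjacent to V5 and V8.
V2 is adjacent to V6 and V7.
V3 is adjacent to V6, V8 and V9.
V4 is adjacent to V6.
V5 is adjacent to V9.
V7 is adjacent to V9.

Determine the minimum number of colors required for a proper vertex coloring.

The cycle V9-V3-V6-V2-V7-V9 has odd length 5, so it cannot be 2-colored; at least 3 colors are needed.
One proper 3-coloring: V1=1, V2=2, V3=2, V4=2, V5=2, V6=1, V7=3, V8=3, V9=1. No two adjacent vertices share a color.

3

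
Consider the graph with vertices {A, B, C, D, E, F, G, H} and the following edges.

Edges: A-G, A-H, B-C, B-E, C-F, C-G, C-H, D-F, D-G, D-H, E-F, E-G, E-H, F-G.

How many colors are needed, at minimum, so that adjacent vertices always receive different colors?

3

D, F, G are mutually adjacent, so at least 3 colors are needed.
One proper 3-coloring: A=2, B=1, C=2, D=2, E=2, F=3, G=1, H=1. Every edge joins two different colors.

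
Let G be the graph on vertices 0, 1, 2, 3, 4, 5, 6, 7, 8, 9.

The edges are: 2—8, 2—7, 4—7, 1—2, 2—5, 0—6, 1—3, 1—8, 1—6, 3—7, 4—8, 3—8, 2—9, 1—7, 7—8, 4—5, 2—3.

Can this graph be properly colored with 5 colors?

Yes

The chromatic number is 5. 1, 2, 3, 7, 8 form a clique, so at least 5 colors are needed.
5 colors suffice: 0=b, 1=b, 2=a, 3=e, 4=a, 5=b, 6=a, 7=c, 8=d, 9=b.
That is already a proper 5-coloring.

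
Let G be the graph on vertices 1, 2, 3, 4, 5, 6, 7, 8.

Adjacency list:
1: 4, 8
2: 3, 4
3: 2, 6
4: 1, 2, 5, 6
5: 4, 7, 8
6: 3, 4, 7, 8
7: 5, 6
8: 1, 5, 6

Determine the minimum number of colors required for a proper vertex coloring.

2

4 and 5 are adjacent, so at least 2 colors are needed.
2 colors suffice: color red → {1, 2, 5, 6}; color blue → {3, 4, 7, 8}. Each edge has distinct colors on its endpoints.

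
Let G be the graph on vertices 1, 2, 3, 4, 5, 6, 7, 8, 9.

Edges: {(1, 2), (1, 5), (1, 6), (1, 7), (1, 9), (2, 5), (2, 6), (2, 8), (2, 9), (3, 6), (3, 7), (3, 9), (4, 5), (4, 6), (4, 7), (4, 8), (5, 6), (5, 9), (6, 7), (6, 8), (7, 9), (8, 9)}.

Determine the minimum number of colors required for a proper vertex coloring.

4

1, 2, 5, 9 form a clique, so at least 4 colors are needed.
One proper 4-coloring: 1=green, 2=blue, 3=green, 4=green, 5=yellow, 6=red, 7=blue, 8=yellow, 9=red. Every edge joins two different colors.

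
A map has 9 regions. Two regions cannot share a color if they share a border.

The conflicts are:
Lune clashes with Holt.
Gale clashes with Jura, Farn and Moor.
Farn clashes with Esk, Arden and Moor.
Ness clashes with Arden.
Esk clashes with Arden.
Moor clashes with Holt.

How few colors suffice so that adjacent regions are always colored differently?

Farn, Esk, Arden all conflict with each other, so at least 3 colors are needed.
3 colors suffice: Lune=2, Gale=3, Jura=1, Farn=1, Ness=1, Esk=3, Arden=2, Moor=2, Holt=1. No two conflicting regions share a color.

3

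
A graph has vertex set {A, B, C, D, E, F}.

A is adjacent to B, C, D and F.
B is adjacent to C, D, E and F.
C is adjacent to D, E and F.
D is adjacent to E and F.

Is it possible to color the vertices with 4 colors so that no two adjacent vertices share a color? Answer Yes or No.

A, B, C, D, F form a clique, so at least 5 colors are needed.
So 4 colors are not enough.

No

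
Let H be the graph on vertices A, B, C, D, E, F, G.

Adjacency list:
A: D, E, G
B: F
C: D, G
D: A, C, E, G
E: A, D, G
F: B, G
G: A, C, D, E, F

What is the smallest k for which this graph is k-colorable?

4

A, D, E, G form a clique, so at least 4 colors are needed.
4 colors suffice: color 1 → {B, G}; color 2 → {D, F}; color 3 → {C, E}; color 4 → {A}. Every edge joins two different colors.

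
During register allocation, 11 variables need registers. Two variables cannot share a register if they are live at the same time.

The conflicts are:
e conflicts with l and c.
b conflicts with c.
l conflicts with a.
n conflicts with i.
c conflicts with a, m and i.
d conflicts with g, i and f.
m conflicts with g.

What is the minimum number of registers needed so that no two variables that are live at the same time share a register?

3

The cycle g-d-i-c-m-g has odd length 5, so it cannot be 2-colored; at least 3 registers are needed.
A valid assignment using 3 registers: e=2, b=2, l=1, n=1, c=1, d=1, a=2, m=3, g=2, i=2, f=2. No two conflicting variables share a register.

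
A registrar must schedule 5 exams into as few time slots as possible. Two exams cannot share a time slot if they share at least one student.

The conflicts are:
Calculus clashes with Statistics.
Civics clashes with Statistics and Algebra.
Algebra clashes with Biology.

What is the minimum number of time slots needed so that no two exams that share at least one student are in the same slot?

2

Civics and Algebra conflict, so at least 2 time slots are needed.
2 time slots suffice: time slot 1 → {Statistics, Algebra}; time slot 2 → {Calculus, Civics, Biology}. Each listed conflict is separated.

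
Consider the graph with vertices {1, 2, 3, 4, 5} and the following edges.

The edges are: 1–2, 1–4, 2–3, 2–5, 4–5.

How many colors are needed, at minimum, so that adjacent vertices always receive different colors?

1 and 4 are adjacent, so at least 2 colors are needed.
2 colors suffice: color red → {2, 4}; color blue → {1, 3, 5}. Every edge joins two different colors.

2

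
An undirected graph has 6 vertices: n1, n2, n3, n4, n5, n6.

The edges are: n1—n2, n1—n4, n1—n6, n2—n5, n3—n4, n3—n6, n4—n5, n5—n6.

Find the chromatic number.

n2 and n5 are adjacent, so at least 2 colors are needed.
One proper 2-coloring: n1=R, n2=B, n3=R, n4=B, n5=R, n6=B. Each edge has distinct colors on its endpoints.

2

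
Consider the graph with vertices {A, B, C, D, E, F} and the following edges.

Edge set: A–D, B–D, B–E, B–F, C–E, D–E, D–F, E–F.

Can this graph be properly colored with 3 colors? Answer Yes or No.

B, D, E, F are mutually adjacent (a clique of size 4), so at least 4 colors are needed.
So 3 colors are not enough.

No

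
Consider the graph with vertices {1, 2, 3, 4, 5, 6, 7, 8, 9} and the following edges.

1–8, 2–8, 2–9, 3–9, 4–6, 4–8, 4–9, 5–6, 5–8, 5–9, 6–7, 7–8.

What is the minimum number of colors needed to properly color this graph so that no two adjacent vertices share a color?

2

7 and 8 are adjacent, so at least 2 colors are needed.
2 colors suffice: color red → {6, 8, 9}; color blue → {1, 2, 3, 4, 5, 7}. Each edge has distinct colors on its endpoints.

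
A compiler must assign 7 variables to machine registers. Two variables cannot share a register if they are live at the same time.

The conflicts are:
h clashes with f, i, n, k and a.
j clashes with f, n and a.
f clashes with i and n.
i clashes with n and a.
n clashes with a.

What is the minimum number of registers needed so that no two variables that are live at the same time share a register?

h, f, i, n all conflict with each other, so at least 4 registers are needed.
A valid assignment using 4 registers: h=2, j=2, f=4, i=3, n=1, k=1, a=4. Every pair that conflicts lands in different registers.

4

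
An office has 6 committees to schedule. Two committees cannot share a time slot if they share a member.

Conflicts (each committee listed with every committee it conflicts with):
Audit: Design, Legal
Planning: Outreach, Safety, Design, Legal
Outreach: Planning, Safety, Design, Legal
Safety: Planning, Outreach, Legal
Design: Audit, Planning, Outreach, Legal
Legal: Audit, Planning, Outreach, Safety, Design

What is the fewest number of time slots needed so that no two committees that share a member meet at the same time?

4

Planning, Outreach, Design, Legal all conflict with each other, so at least 4 time slots are needed.
4 time slots suffice: Audit=3, Planning=4, Outreach=3, Safety=2, Design=2, Legal=1. No two conflicting committees share a time slot.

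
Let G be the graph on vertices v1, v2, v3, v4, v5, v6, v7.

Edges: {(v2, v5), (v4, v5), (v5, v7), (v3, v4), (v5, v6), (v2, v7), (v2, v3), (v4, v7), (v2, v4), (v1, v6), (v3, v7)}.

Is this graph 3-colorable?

v2, v4, v5, v7 are mutually adjacent (a clique of size 4), so at least 4 colors are needed.
So 3 colors are not enough.

No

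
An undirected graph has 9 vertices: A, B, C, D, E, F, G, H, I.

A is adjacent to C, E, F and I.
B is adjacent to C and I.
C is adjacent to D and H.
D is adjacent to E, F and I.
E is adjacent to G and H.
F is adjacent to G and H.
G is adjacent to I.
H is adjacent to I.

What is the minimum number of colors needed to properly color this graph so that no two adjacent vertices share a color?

D and E are adjacent, so at least 2 colors are needed.
2 colors suffice: color red → {C, E, F, I}; color blue → {A, B, D, G, H}. No two adjacent vertices share a color.

2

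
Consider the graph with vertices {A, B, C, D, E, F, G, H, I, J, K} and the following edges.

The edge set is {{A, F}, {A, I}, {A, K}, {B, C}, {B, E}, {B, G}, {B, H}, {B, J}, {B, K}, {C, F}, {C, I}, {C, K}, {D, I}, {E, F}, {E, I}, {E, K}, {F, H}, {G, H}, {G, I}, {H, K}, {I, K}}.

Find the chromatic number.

3

C, I, K are pairwise adjacent, so at least 3 colors are needed.
3 colors suffice: A=3, B=1, C=3, D=2, E=3, F=1, G=2, H=3, I=1, J=2, K=2. Each edge has distinct colors on its endpoints.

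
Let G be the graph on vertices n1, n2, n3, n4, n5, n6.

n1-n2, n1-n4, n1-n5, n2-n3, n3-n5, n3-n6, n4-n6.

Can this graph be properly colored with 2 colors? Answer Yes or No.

No

The cycle n6-n3-n2-n1-n4-n6 has odd length 5, so it cannot be 2-colored; at least 3 colors are needed.
So 2 colors are not enough.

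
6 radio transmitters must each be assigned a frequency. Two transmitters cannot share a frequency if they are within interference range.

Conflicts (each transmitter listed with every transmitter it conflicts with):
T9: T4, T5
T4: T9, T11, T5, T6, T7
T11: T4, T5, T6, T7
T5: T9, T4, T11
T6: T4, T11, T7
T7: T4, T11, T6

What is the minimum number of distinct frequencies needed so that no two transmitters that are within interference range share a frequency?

T4, T11, T6, T7 pairwise conflict, so at least 4 frequencies are needed.
4 frequencies suffice: T9=2, T4=1, T11=2, T5=3, T6=3, T7=4. Each listed conflict is separated.

4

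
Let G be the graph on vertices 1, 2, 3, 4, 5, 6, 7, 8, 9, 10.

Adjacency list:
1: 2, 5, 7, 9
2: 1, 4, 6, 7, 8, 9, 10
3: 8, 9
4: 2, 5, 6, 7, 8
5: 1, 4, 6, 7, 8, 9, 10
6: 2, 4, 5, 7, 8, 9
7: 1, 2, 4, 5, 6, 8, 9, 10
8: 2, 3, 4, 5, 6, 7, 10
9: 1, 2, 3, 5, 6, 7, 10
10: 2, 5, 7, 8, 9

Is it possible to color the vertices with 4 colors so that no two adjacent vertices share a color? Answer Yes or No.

4, 5, 6, 7, 8 form a clique, so at least 5 colors are needed.
So 4 colors are not enough.

No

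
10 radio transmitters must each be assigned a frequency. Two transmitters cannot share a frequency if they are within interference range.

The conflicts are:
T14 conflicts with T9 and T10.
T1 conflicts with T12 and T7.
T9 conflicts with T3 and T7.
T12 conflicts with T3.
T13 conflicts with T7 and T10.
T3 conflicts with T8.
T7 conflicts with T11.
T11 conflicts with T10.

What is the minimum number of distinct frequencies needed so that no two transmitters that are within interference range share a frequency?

The cycle T12-T3-T9-T7-T1-T12 has odd length 5, so it cannot be 2-colored; at least 3 frequencies are needed.
Using 3 frequencies: T14=3, T1=3, T9=2, T12=2, T13=2, T3=1, T7=1, T8=2, T11=2, T10=1. Each listed conflict is separated.

3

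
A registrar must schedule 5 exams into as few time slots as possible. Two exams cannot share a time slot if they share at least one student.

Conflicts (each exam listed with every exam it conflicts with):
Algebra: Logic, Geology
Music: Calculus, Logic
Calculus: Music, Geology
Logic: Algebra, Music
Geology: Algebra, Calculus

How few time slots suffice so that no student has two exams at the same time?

3

The cycle Logic-Music-Calculus-Geology-Algebra-Logic has odd length 5, so it cannot be 2-colored; at least 3 time slots are needed.
Using 3 time slots: Algebra=1, Music=2, Calculus=1, Logic=3, Geology=2. Each listed conflict is separated.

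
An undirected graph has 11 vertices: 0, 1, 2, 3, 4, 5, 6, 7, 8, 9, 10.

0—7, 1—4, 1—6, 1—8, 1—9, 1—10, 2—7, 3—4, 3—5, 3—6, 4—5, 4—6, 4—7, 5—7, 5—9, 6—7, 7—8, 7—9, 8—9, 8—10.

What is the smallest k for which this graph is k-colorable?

3

3, 4, 5 are pairwise adjacent, so at least 3 colors are needed.
One proper 3-coloring: 0=b, 1=a, 2=b, 3=a, 4=b, 5=c, 6=c, 7=a, 8=c, 9=b, 10=b. Each edge has distinct colors on its endpoints.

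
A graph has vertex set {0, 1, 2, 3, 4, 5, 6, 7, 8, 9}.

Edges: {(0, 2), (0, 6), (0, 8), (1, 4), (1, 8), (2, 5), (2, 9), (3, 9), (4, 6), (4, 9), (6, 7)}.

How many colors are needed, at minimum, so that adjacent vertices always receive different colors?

3

The cycle 6-0-2-9-4-6 has odd length 5, so it cannot be 2-colored; at least 3 colors are needed.
3 colors suffice: color a → {2, 3, 6, 8}; color b → {0, 1, 5, 7, 9}; color c → {4}. Every edge joins two different colors.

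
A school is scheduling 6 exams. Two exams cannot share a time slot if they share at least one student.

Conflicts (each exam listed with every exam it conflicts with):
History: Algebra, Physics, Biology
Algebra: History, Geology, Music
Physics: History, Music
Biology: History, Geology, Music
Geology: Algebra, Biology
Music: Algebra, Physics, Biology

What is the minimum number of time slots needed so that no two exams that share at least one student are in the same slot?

Physics and Music conflict, so at least 2 time slots are needed.
2 time slots suffice: time slot 1 → {Algebra, Physics, Biology}; time slot 2 → {History, Geology, Music}. Every pair that conflicts lands in different time slots.

2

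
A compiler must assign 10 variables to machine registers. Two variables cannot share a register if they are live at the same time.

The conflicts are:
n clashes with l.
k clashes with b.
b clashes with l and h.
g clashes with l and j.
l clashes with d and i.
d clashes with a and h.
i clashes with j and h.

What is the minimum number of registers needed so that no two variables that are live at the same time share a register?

2

g and j conflict, so at least 2 registers are needed.
2 registers suffice: n=2, k=1, b=2, g=2, l=1, d=2, i=2, a=1, j=1, h=1. Each listed conflict is separated.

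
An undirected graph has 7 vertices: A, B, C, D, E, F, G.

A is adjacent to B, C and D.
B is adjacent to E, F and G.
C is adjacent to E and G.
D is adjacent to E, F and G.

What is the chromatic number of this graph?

D and G are adjacent, so at least 2 colors are needed.
2 colors suffice: color red → {B, C, D}; color blue → {A, E, F, G}. Every edge joins two different colors.

2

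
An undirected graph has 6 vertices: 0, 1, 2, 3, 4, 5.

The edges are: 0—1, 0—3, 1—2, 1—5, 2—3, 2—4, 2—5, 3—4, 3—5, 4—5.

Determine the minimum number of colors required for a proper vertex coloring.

4

2, 3, 4, 5 are pairwise adjacent (a clique of size 4), so at least 4 colors are needed.
4 colors suffice: color a → {0, 2}; color b → {1, 3}; color c → {5}; color d → {4}. No two adjacent vertices share a color.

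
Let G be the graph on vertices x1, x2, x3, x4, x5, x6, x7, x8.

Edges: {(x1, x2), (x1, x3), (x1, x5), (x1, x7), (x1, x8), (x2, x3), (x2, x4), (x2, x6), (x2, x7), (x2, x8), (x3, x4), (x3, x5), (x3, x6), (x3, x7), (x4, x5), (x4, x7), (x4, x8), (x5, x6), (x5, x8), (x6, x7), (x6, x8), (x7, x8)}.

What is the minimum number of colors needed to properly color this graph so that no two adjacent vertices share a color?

4

x2, x3, x6, x7 form a clique, so at least 4 colors are needed.
4 colors suffice: color R → {x3, x8}; color B → {x5, x7}; color G → {x2}; color Y → {x1, x4, x6}. Every edge joins two different colors.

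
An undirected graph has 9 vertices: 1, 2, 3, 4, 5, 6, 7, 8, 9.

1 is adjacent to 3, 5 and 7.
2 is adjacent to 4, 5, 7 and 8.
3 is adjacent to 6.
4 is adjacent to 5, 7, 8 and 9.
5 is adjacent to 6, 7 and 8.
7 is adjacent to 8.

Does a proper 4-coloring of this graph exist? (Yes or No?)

No

2, 4, 5, 7, 8 are pairwise adjacent (a clique of size 5), so at least 5 colors are needed.
So 4 colors are not enough.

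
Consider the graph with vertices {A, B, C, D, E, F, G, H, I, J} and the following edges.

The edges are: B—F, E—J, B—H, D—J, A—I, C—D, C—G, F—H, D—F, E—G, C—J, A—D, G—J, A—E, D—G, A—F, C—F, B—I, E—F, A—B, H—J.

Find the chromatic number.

C, D, G, J are pairwise adjacent (a clique of size 4), so at least 4 colors are needed.
4 colors suffice: color 1 → {F, I, J}; color 2 → {B, D, E}; color 3 → {A, C, H}; color 4 → {G}. Every edge joins two different colors.

4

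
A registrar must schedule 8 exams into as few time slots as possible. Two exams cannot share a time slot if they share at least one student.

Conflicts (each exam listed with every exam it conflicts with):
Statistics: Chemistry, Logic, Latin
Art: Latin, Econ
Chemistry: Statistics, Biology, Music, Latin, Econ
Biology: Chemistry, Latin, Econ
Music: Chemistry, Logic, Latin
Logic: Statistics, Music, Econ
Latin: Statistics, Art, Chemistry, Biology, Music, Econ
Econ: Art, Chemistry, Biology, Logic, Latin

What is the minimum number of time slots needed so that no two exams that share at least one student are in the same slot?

Chemistry, Biology, Latin, Econ are mutually in conflict, so at least 4 time slots are needed.
4 time slots suffice: time slot 1 → {Logic, Latin}; time slot 2 → {Art, Chemistry}; time slot 3 → {Statistics, Music, Econ}; time slot 4 → {Biology}. Each listed conflict is separated.

4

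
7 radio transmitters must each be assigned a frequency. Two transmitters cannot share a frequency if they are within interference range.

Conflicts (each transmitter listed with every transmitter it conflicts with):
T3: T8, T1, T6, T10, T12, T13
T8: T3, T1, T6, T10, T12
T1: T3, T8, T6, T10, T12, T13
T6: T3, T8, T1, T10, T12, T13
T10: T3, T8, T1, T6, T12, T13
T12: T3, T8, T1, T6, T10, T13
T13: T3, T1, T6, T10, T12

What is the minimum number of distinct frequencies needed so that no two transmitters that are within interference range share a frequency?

T3, T1, T6, T10, T12, T13 pairwise conflict, so at least 6 frequencies are needed.
6 frequencies suffice: T3=1, T8=6, T1=3, T6=5, T10=2, T12=4, T13=6. Every pair that conflicts lands in different frequencies.

6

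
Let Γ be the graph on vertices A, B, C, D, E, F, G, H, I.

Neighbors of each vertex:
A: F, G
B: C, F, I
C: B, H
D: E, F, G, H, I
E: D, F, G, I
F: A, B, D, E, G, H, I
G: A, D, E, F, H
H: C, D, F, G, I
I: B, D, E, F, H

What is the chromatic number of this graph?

D, F, G, H form a clique, so at least 4 colors are needed.
One proper 4-coloring: A=green, B=green, C=red, D=yellow, E=green, F=red, G=blue, H=green, I=blue. Each edge has distinct colors on its endpoints.

4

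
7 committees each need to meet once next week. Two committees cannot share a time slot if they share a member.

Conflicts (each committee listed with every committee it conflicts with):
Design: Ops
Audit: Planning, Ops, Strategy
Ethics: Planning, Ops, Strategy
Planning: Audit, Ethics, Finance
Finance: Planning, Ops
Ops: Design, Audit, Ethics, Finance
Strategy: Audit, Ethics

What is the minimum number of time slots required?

Audit and Planning conflict, so at least 2 time slots are needed.
2 time slots suffice: time slot 1 → {Planning, Ops, Strategy}; time slot 2 → {Design, Audit, Ethics, Finance}. No two conflicting committees share a time slot.

2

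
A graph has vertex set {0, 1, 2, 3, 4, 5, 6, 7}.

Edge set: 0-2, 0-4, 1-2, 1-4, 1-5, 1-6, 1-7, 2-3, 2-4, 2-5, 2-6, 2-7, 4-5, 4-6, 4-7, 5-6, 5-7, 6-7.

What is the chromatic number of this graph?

6

1, 2, 4, 5, 6, 7 form a clique, so at least 6 colors are needed.
One proper 6-coloring: 0=c, 1=d, 2=a, 3=b, 4=b, 5=c, 6=e, 7=f. Each edge has distinct colors on its endpoints.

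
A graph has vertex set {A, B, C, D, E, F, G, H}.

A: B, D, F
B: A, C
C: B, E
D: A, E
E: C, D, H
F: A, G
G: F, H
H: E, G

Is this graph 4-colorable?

Yes

The chromatic number is 3. The cycle A-D-E-C-B-A has odd length 5, so it cannot be 2-colored; at least 3 colors are needed.
3 colors suffice: color red → {A, E, G}; color blue → {B, D, F, H}; color green → {C}.
Since 4 ≥ 3, a proper 4-coloring certainly exists.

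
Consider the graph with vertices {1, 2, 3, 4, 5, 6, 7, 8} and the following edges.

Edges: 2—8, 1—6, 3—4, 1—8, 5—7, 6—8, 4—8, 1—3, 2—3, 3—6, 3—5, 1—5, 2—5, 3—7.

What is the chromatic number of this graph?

1, 6, 8 are mutually adjacent, so at least 3 colors are needed.
3 colors suffice: color red → {3, 8}; color blue → {1, 2, 4, 7}; color green → {5, 6}. No two adjacent vertices share a color.

3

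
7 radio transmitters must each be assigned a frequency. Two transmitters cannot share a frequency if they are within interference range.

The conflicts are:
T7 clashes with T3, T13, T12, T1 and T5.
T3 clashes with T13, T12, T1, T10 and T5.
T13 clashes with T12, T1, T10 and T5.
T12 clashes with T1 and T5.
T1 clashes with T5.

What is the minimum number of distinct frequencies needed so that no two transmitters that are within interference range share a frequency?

6

T7, T3, T13, T12, T1, T5 all conflict with each other, so at least 6 frequencies are needed.
Using 6 frequencies: T7=4, T3=1, T13=2, T12=3, T1=6, T10=3, T5=5. Each listed conflict is separated.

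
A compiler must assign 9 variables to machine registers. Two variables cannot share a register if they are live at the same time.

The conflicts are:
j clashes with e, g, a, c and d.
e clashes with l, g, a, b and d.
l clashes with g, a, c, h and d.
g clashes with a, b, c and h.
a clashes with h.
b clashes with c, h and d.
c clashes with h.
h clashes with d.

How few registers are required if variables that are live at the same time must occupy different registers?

4

g, b, c, h are mutually in conflict, so at least 4 registers are needed.
4 registers suffice: j=3, e=2, l=3, g=1, a=4, b=3, c=4, h=2, d=1. No two conflicting variables share a register.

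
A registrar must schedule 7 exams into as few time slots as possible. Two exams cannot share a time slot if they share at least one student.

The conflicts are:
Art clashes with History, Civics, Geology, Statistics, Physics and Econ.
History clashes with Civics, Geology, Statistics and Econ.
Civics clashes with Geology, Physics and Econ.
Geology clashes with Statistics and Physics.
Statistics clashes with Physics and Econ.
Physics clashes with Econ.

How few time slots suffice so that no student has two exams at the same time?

Art, History, Geology, Statistics are mutually in conflict, so at least 4 time slots are needed.
A valid assignment using 4 time slots: Art=1, History=3, Civics=2, Geology=4, Statistics=2, Physics=3, Econ=4. No two conflicting exams share a time slot.

4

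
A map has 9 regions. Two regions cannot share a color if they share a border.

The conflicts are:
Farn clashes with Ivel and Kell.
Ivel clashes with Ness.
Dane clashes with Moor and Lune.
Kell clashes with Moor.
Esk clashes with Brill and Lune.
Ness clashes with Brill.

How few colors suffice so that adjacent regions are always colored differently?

The cycle Kell-Moor-Dane-Lune-Esk-Brill-Ness-Ivel-Farn-Kell has odd length 9, so it cannot be 2-colored; at least 3 colors are needed.
3 colors suffice: color 1 → {Farn, Dane, Esk, Ness}; color 2 → {Ivel, Kell, Brill, Lune}; color 3 → {Moor}. Each listed conflict is separated.

3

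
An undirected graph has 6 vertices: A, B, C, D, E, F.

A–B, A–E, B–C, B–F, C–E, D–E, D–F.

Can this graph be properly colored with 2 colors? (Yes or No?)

The cycle F-B-C-E-D-F has odd length 5, so it cannot be 2-colored; at least 3 colors are needed.
So 2 colors are not enough.

No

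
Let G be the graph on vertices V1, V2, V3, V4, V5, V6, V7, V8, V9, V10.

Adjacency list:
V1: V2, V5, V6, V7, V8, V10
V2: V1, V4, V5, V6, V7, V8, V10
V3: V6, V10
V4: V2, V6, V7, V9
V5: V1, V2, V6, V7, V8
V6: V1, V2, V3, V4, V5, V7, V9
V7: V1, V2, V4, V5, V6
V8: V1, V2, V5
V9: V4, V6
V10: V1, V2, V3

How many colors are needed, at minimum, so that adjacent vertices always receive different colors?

5

V1, V2, V5, V6, V7 are pairwise adjacent (a clique of size 5), so at least 5 colors are needed.
5 colors suffice: color 1 → {V2, V3, V9}; color 2 → {V6, V8, V10}; color 3 → {V1, V4}; color 4 → {V5}; color 5 → {V7}. No two adjacent vertices share a color.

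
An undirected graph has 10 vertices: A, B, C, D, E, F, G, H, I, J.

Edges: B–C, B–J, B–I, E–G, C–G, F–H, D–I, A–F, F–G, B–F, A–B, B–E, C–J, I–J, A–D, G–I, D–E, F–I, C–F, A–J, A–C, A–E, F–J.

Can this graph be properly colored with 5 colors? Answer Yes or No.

The chromatic number is 5. A, B, C, F, J are pairwise adjacent (a clique of size 5), so at least 5 colors are needed.
5 colors suffice: A=3, B=2, C=4, D=2, E=1, F=1, G=2, H=2, I=3, J=5.
That is already a proper 5-coloring.

Yes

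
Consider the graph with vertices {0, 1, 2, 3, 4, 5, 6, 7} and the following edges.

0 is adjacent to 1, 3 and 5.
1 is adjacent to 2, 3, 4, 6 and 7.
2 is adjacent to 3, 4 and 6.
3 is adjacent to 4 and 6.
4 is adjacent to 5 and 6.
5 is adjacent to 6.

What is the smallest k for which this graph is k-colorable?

1, 2, 3, 4, 6 form a clique, so at least 5 colors are needed.
5 colors suffice: 0=b, 1=a, 2=e, 3=c, 4=d, 5=a, 6=b, 7=b. No two adjacent vertices share a color.

5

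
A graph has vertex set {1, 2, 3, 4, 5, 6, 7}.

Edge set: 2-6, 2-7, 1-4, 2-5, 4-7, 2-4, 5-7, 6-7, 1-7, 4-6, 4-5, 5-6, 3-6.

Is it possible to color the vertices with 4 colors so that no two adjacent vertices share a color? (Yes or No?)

No

2, 4, 5, 6, 7 form a clique, so at least 5 colors are needed.
So 4 colors are not enough.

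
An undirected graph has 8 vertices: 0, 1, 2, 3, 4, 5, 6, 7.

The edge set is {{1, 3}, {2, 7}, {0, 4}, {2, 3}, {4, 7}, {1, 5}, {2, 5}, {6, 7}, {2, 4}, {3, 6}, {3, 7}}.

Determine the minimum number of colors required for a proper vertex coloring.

2, 3, 7 form a triangle, so at least 3 colors are needed.
3 colors suffice: color red → {3, 4, 5}; color blue → {0, 1, 2, 6}; color green → {7}. No two adjacent vertices share a color.

3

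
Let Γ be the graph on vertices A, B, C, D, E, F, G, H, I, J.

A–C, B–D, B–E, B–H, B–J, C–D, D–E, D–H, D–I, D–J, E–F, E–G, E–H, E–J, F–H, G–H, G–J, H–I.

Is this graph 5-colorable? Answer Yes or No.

The chromatic number is 4. B, D, E, H are pairwise adjacent (a clique of size 4), so at least 4 colors are needed.
One proper 4-coloring: A=blue, B=yellow, C=red, D=green, E=blue, F=green, G=green, H=red, I=blue, J=red.
Since 5 ≥ 4, a proper 5-coloring certainly exists.

Yes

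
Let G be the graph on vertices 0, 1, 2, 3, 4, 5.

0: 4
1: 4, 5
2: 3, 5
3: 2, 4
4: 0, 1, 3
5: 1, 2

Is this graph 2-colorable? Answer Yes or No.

The cycle 2-5-1-4-3-2 has odd length 5, so it cannot be 2-colored; at least 3 colors are needed.
So 2 colors are not enough.

No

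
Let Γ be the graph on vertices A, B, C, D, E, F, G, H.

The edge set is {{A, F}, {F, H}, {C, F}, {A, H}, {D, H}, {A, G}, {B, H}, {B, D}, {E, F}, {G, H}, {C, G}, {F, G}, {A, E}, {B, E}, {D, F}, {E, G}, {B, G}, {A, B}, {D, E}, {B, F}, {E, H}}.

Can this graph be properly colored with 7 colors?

The chromatic number is 6. A, B, E, F, G, H are mutually adjacent (a clique of size 6), so at least 6 colors are needed.
6 colors suffice: color 1 → {F}; color 2 → {C, E}; color 3 → {B}; color 4 → {D, G}; color 5 → {H}; color 6 → {A}.
Since 7 ≥ 6, a proper 7-coloring certainly exists.

Yes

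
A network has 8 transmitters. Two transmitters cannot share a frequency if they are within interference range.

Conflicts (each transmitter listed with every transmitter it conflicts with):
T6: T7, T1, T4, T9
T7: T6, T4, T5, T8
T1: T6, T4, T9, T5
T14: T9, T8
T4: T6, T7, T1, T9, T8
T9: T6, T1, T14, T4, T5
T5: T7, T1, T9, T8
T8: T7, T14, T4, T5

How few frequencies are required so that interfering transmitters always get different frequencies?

T6, T1, T4, T9 pairwise conflict, so at least 4 frequencies are needed.
A valid assignment using 4 frequencies: T6=3, T7=2, T1=4, T14=1, T4=1, T9=2, T5=1, T8=3. No two conflicting transmitters share a frequency.

4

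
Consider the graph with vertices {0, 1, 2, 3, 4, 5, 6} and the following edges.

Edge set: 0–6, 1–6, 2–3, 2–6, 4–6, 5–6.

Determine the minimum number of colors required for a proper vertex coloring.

2 and 6 are adjacent, so at least 2 colors are needed.
2 colors suffice: 0=b, 1=b, 2=b, 3=a, 4=b, 5=b, 6=a. Every edge joins two different colors.

2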